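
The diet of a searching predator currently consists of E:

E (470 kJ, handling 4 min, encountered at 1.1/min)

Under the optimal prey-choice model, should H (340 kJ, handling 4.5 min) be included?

No

On E alone, R = ΣλE/(1+Σλh) = 517/5.4 = 95.74 kJ/min.
H: E/h = 340/4.5 = 75.56 kJ/min.
75.56 < 95.74, so adding H would lower the average — exclude it.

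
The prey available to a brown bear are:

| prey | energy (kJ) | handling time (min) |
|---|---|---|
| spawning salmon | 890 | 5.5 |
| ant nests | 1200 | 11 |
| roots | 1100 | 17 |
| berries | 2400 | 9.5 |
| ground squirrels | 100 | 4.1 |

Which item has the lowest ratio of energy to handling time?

Profitability E/h (kJ/min): spawning salmon = 890/5.5 = 162, ant nests = 1200/11 = 109, roots = 1100/17 = 64.7, berries = 2400/9.5 = 253, ground squirrels = 100/4.1 = 24.4.
Ranked: berries > spawning salmon > ant nests > roots > ground squirrels.

ground squirrels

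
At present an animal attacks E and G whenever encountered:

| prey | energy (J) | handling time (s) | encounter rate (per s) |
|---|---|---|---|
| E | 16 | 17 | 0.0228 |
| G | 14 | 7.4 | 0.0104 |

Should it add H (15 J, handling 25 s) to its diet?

Intake rate on the current diet: R = (0.0228×16 + 0.0104×14) / (1 + 0.0228×17 + 0.0104×7.4) = 0.5104/1.465 = 0.3485 J/s.
H: E/h = 15/25 = 0.6 J/s.
0.6 > 0.3485, so adding H raises the average — include it.

Yes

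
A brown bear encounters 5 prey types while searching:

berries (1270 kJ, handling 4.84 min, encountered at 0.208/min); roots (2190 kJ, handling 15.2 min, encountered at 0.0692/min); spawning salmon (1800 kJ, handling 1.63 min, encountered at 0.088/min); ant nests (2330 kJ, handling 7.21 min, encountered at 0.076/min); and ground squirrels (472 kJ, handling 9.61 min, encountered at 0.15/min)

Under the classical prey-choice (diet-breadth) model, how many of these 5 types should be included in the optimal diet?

3

Rank by E/h (kJ/min): spawning salmon 1.1e+03, ant nests 323, berries 262, roots 144, ground squirrels 49.1. Include each in turn until the next type's E/h falls below the running intake rate.
Rate on top 1: 138.5. ant nests: 323 > 138.5 → include.
Rate on top 2: 198.3. berries: 262 > 198.3 → include.
Rate on top 3: 222.2. roots: 144 < 222.2 → exclude; stop.
Optimal diet: spawning salmon, ant nests, berries — 3 of 5 types.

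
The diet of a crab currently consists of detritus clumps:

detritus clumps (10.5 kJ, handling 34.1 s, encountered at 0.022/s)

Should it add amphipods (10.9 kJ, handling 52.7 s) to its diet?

Yes

Current rate: (0.022×10.5)/(1 + 0.022×34.1) = 0.132 kJ/s.
Profitability of amphipods: 10.9/52.7 = 0.2068 kJ/s.
0.2068 > 0.132, so adding amphipods raises the average — include it.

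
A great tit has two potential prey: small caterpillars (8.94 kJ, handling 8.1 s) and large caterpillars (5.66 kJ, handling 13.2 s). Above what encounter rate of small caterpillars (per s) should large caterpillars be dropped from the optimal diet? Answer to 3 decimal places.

0.078 per s

Drop large caterpillars once their profitability E₂/h₂ falls below the rate achievable on small caterpillars alone: E₂/h₂ = λE₁/(1 + λh₁).
Solve for λ: λE₁h₂ = E₂(1 + λh₁) → λ(E₁h₂ − E₂h₁) = E₂ → λ = E₂/(E₁h₂ − E₂h₁).
λ = 5.66/(8.94×13.2 − 5.66×8.1) = 5.66/72.16 = 0.07843 per s.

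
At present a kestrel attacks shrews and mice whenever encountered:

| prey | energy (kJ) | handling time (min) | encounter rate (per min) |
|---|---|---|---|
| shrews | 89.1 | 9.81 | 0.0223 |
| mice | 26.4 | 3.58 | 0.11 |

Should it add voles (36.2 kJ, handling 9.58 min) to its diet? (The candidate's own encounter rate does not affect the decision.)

Intake rate on the current diet: R = (0.0223×89.1 + 0.11×26.4) / (1 + 0.0223×9.81 + 0.11×3.58) = 4.891/1.613 = 3.033 kJ/min.
voles: E/h = 36.2/9.58 = 3.779 kJ/min.
Since 3.779 > R, including voles increases the long-run rate.

Yes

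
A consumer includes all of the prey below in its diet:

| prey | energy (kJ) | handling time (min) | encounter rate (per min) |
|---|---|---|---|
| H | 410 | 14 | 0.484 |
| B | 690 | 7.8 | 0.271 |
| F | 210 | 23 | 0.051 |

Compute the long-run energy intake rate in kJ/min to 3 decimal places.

35.808 kJ/min

R = (0.484×410 + 0.271×690 + 0.051×210) / (1 + 0.484×14 + 0.271×7.8 + 0.051×23) = 396.1/11.06 = 35.81 kJ/min.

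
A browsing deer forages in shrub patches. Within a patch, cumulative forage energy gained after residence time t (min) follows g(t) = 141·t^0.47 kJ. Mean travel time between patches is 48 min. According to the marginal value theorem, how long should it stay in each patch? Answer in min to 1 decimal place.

By the marginal value theorem, leave when the instantaneous gain rate g'(t) equals the habitat-wide average g(t)/(T + t).
g'(t) = 0.47·141·t^-0.53. Setting 0.47·141·t^-0.53 = 141·t^0.47/(48+t) gives 0.47(48+t) = t, so 0.53·t = 0.47×48.
t* = 0.47×48/0.53 = 42.57 min.

42.6 min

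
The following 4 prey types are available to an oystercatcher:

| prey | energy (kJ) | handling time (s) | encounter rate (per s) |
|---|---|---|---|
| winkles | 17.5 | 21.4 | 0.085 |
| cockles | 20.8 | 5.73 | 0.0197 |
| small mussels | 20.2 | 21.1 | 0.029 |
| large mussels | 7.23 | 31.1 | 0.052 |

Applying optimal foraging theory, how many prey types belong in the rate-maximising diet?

3

Rank by E/h (kJ/s): cockles 3.63, small mussels 0.957, winkles 0.818, large mussels 0.232. Include each in turn until the next type's E/h falls below the running intake rate.
Rate on top 1: 0.3682. small mussels: 0.957 > 0.3682 → include.
Rate on top 2: 0.5772. winkles: 0.818 > 0.5772 → include.
Rate on top 3: 0.7007. large mussels: 0.232 < 0.7007 → exclude; stop.
Optimal diet: cockles, small mussels, winkles — 3 of 4 types.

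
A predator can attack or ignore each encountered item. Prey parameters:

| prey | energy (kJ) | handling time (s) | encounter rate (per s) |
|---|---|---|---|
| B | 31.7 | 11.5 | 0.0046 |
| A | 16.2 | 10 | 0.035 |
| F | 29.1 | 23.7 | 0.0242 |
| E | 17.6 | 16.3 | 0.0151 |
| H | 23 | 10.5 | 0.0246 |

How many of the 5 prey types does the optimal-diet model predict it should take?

5

Rank by E/h (kJ/s): B 2.76, H 2.19, A 1.62, F 1.23, E 1.08. Include each in turn until the next type's E/h falls below the running intake rate.
Rate on top 1: 0.1385. H: 2.19 > 0.1385 → include.
Rate on top 2: 0.5427. A: 1.62 > 0.5427 → include.
Rate on top 3: 0.7697. F: 1.23 > 0.7697 → include.
Rate on top 4: 0.8873. E: 1.08 > 0.8873 → include.
Optimal diet: B, H, A, F, E — 5 of 5 types.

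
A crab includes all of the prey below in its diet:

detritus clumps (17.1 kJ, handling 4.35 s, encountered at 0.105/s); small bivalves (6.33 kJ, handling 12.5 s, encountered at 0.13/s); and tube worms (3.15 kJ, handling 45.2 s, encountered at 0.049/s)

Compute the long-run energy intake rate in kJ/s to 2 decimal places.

Energy encountered per unit search time: 0.105×17.1 + 0.13×6.33 + 0.049×3.15 = 2.773 kJ/s.
Handling time per unit search time: 0.105×4.35 + 0.13×12.5 + 0.049×45.2 = 4.297.
Rate = 2.773/(1 + 4.297) = 0.5235 kJ/s.

0.52 kJ/s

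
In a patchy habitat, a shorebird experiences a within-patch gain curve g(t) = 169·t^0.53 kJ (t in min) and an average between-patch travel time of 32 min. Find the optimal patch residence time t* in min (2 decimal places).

36.09 min

Maximise g(t)/(T+t): set derivative to zero → g'(t)(T+t) = g(t).
g'(t) = 0.53·169·t^-0.47. Setting 0.53·169·t^-0.47 = 169·t^0.53/(32+t) gives 0.53(32+t) = t, so 0.47·t = 0.53×32.
t* = 0.53×32/0.47 = 36.09 min.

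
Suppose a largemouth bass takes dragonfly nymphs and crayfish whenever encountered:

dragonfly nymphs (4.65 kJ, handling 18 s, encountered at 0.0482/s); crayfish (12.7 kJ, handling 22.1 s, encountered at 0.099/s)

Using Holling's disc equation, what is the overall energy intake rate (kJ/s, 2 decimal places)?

0.37 kJ/s

R = (0.0482×4.65 + 0.099×12.7) / (1 + 0.0482×18 + 0.099×22.1) = 1.481/4.056 = 0.3653 kJ/s.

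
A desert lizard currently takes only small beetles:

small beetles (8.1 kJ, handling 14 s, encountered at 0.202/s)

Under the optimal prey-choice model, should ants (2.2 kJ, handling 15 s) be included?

No

On small beetles alone, R = ΣλE/(1+Σλh) = 1.636/3.828 = 0.4274 kJ/s.
Profitability of ants: 2.2/15 = 0.1467 kJ/s.
0.1467 < 0.4274, so adding ants would lower the average — exclude it.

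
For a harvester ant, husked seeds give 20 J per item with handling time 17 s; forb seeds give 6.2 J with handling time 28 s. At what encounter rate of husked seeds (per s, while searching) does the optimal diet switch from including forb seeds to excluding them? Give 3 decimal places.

0.014 per s

Drop forb seeds once their profitability E₂/h₂ falls below the rate achievable on husked seeds alone: E₂/h₂ = λE₁/(1 + λh₁).
Solve for λ: λE₁h₂ = E₂(1 + λh₁) → λ(E₁h₂ − E₂h₁) = E₂ → λ = E₂/(E₁h₂ − E₂h₁).
λ = 6.2/(20×28 − 6.2×17) = 6.2/454.6 = 0.01364 per s.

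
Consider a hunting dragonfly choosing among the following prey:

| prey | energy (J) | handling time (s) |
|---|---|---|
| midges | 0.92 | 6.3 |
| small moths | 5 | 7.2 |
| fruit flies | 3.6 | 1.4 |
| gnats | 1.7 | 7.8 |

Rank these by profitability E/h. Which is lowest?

Profitability E/h (J/s): midges = 0.92/6.3 = 0.146, small moths = 5/7.2 = 0.694, fruit flies = 3.6/1.4 = 2.57, gnats = 1.7/7.8 = 0.218.
Ranked: fruit flies > small moths > gnats > midges.

midges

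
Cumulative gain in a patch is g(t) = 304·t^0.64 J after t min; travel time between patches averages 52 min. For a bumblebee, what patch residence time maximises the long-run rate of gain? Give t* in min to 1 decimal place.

92.4 min

Optimal t* satisfies g'(t*) = g(t*)/(T + t*).
g'(t) = 0.64·304·t^-0.36. Setting 0.64·304·t^-0.36 = 304·t^0.64/(52+t) gives 0.64(52+t) = t, so 0.36·t = 0.64×52.
t* = 0.64×52/0.36 = 92.44 min.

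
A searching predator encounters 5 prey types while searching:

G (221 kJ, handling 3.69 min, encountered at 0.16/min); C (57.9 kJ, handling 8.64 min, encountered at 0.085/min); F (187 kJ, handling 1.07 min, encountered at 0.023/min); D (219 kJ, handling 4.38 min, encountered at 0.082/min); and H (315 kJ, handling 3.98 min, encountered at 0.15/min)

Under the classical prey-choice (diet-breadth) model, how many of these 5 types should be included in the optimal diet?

4

Rank by E/h (kJ/min): F 175, H 79.1, G 59.9, D 50, C 6.7. Include each in turn until the next type's E/h falls below the running intake rate.
Rate on top 1: 4.198. H: 79.1 > 4.198 → include.
Rate on top 2: 31.79. G: 59.9 > 31.79 → include.
Rate on top 3: 39.29. D: 50 > 39.29 → include.
Rate on top 4: 40.79. C: 6.7 < 40.79 → exclude; stop.
Optimal diet: F, H, G, D — 4 of 5 types.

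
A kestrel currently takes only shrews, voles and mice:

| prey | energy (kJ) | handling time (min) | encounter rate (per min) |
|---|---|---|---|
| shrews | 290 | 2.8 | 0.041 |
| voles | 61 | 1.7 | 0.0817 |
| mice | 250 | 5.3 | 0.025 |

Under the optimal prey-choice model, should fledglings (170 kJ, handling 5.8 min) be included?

Yes

Current rate: (0.041×290 + 0.0817×61 + 0.025×250)/(1 + 0.041×2.8 + 0.0817×1.7 + 0.025×5.3) = 16.68 kJ/min.
fledglings: E/h = 170/5.8 = 29.31 kJ/min.
29.31 > 16.68, so adding fledglings raises the average — include it.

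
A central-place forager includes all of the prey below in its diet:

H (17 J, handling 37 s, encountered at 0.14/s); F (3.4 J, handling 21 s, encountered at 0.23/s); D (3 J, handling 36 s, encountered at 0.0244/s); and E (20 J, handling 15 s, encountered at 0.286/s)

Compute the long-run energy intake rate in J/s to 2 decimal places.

Energy encountered per unit search time: 0.14×17 + 0.23×3.4 + 0.0244×3 + 0.286×20 = 8.955 J/s.
Handling time per unit search time: 0.14×37 + 0.23×21 + 0.0244×36 + 0.286×15 = 15.18.
Rate = 8.955/(1 + 15.18) = 0.5535 J/s.

0.55 J/s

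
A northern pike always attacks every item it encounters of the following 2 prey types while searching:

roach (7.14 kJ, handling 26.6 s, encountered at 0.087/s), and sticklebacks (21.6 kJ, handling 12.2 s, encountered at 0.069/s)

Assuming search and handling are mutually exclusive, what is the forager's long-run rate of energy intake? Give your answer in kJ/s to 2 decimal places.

R = Σλ_iE_i / (1 + Σλ_ih_i)
Numerator: 0.087×7.14 + 0.069×21.6 = 2.112
Denominator: 1 + 0.087×26.6 + 0.069×12.2 = 4.156
R = 2.112/4.156 = 0.5081 kJ/s

0.51 kJ/s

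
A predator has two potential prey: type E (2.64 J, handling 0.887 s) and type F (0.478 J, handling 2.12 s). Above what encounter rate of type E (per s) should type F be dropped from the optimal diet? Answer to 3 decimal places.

0.092 per s

At the threshold, the rate on type E alone equals the profitability of type F: λ·2.64/(1 + λ·0.887) = 0.478/2.12 = 0.2255.
Rearranging, λ(2.64 − 0.2255×0.887) = 0.2255, so λ = 0.2255/2.44 = 0.09241 per s.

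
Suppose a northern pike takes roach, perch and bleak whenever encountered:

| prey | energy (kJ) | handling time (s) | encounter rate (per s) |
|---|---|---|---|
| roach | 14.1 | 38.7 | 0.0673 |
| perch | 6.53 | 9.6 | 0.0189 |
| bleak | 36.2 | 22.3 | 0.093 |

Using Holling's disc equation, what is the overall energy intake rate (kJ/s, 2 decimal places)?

0.76 kJ/s

R = (0.0673×14.1 + 0.0189×6.53 + 0.093×36.2) / (1 + 0.0673×38.7 + 0.0189×9.6 + 0.093×22.3) = 4.439/5.86 = 0.7575 kJ/s.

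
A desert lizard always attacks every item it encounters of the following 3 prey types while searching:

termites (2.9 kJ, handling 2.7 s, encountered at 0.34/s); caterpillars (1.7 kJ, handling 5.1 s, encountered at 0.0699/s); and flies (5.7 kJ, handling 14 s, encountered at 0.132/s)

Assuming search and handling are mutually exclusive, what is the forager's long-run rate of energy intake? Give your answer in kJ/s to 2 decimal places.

0.45 kJ/s

R = Σλ_iE_i / (1 + Σλ_ih_i)
Numerator: 0.34×2.9 + 0.0699×1.7 + 0.132×5.7 = 1.857
Denominator: 1 + 0.34×2.7 + 0.0699×5.1 + 0.132×14 = 4.122
R = 1.857/4.122 = 0.4505 kJ/s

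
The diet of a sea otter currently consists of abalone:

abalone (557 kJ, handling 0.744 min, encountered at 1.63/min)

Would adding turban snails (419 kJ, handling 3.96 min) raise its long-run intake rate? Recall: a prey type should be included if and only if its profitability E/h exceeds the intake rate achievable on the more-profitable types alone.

No

On abalone alone, R = ΣλE/(1+Σλh) = 907.9/2.213 = 410.3 kJ/min.
turban snails: E/h = 419/3.96 = 105.8 kJ/min.
105.8 < 410.3, so adding turban snails would lower the average — exclude it.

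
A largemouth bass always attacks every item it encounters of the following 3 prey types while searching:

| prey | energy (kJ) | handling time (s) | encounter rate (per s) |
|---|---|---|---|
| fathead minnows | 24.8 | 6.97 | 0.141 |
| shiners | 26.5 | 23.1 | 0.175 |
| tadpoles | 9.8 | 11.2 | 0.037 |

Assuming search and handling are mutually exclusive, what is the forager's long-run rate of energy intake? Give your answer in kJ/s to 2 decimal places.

Energy encountered per unit search time: 0.141×24.8 + 0.175×26.5 + 0.037×9.8 = 8.497 kJ/s.
Handling time per unit search time: 0.141×6.97 + 0.175×23.1 + 0.037×11.2 = 5.44.
Rate = 8.497/(1 + 5.44) = 1.319 kJ/s.

1.32 kJ/s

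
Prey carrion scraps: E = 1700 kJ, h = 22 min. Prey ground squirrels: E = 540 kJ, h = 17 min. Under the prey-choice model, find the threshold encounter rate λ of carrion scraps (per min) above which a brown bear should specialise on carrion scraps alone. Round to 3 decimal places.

0.032 per min

At the threshold, the rate on carrion scraps alone equals the profitability of ground squirrels: λ·1700/(1 + λ·22) = 540/17 = 31.76.
Rearranging, λ(1700 − 31.76×22) = 31.76, so λ = 31.76/1001 = 0.03173 per min.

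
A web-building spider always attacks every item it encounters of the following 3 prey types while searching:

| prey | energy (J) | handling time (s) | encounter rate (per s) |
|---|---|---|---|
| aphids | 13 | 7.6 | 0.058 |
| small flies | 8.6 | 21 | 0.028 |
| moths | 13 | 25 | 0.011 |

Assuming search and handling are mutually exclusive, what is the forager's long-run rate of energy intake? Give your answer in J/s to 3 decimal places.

0.494 J/s

Energy encountered per unit search time: 0.058×13 + 0.028×8.6 + 0.011×13 = 1.138 J/s.
Handling time per unit search time: 0.058×7.6 + 0.028×21 + 0.011×25 = 1.304.
Rate = 1.138/(1 + 1.304) = 0.4939 J/s.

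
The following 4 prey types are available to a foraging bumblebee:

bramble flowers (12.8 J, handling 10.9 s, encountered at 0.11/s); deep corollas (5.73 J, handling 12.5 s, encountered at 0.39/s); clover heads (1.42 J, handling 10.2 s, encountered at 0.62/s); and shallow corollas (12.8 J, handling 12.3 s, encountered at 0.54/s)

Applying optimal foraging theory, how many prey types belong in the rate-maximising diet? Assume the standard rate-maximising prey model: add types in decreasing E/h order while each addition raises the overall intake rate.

2

E/h in descending order: bramble flowers 1.17, shallow corollas 1.04, deep corollas 0.458, clover heads 0.139 J/s. The optimal diet is the largest prefix of this list for which every included type satisfies E_i/h_i > R on the types above it.
Rate on top 1: 0.6403. shallow corollas: 1.04 > 0.6403 → include.
Rate on top 2: 0.9411. deep corollas: 0.458 < 0.9411 → exclude; stop.
Optimal diet: bramble flowers, shallow corollas — 2 of 4 types.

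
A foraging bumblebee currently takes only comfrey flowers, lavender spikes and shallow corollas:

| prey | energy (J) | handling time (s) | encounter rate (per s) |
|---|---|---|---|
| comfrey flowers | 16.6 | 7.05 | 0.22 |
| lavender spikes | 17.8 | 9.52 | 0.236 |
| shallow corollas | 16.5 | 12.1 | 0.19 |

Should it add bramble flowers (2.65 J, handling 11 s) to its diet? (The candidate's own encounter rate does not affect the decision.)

On comfrey flowers, lavender spikes and shallow corollas alone, R = ΣλE/(1+Σλh) = 10.99/7.097 = 1.548 J/s.
Profitability of bramble flowers: 2.65/11 = 0.2409 J/s.
0.2409 < 1.548, so adding bramble flowers would lower the average — exclude it.

No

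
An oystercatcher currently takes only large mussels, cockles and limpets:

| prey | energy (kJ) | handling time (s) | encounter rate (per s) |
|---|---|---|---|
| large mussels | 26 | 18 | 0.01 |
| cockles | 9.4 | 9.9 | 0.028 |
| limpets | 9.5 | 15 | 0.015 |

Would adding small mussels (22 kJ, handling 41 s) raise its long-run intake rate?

On large mussels, cockles and limpets alone, R = ΣλE/(1+Σλh) = 0.6657/1.682 = 0.3957 kJ/s.
Profitability of small mussels: 22/41 = 0.5366 kJ/s.
0.5366 > 0.3957, so adding small mussels raises the average — include it.

Yes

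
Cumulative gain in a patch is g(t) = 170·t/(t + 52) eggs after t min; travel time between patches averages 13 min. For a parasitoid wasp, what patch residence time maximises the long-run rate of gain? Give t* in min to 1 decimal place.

By the marginal value theorem, leave when the instantaneous gain rate g'(t) equals the habitat-wide average g(t)/(T + t).
g'(t) = 170·52/(t + 52)². Setting 170·52/(t+52)² = 170t/[(t+52)(13+t)] gives 52(13+t) = t(t+52), so t² = 52×13 = 676.
t* = √676 = 26 min.

26.0 min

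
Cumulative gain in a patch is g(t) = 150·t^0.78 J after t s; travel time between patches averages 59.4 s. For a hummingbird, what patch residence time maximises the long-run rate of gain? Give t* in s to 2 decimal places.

210.60 s

Maximise g(t)/(T+t): set derivative to zero → g'(t)(T+t) = g(t).
g'(t) = 0.78·150·t^-0.22. Setting 0.78·150·t^-0.22 = 150·t^0.78/(59.4+t) gives 0.78(59.4+t) = t, so 0.22·t = 0.78×59.4.
t* = 0.78×59.4/0.22 = 210.6 s.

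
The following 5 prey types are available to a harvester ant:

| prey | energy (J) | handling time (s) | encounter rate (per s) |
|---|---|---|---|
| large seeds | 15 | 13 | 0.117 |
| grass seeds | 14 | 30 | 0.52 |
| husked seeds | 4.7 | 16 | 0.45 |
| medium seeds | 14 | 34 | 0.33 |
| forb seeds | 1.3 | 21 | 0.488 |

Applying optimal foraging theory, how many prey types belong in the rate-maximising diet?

Rank by E/h (J/s): large seeds 1.15, grass seeds 0.467, medium seeds 0.412, husked seeds 0.294, forb seeds 0.0619. Include each in turn until the next type's E/h falls below the running intake rate.
Rate on top 1: 0.6962. grass seeds: 0.467 < 0.6962 → exclude; stop.
Optimal diet: large seeds — 1 of 5 types.

1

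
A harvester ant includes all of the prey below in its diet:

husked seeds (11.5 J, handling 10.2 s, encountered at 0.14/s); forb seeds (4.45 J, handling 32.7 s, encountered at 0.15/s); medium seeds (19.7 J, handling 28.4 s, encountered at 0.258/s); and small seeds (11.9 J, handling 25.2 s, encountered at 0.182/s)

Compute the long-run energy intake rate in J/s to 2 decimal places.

0.49 J/s

R = Σλ_iE_i / (1 + Σλ_ih_i)
Numerator: 0.14×11.5 + 0.15×4.45 + 0.258×19.7 + 0.182×11.9 = 9.526
Denominator: 1 + 0.14×10.2 + 0.15×32.7 + 0.258×28.4 + 0.182×25.2 = 19.25
R = 9.526/19.25 = 0.4949 J/s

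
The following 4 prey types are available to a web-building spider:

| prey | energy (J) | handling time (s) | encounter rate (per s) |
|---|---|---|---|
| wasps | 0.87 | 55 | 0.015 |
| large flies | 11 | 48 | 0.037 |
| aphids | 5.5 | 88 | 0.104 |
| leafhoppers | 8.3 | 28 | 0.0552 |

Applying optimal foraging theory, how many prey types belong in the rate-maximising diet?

Profitabilities (E/h, J/s): leafhoppers 0.296, large flies 0.229, aphids 0.0625, wasps 0.0158. Add prey in this order while the next type's profitability exceeds the intake rate on those already taken.
Rate on top 1: 0.18. large flies: 0.229 > 0.18 → include.
Rate on top 2: 0.2002. aphids: 0.0625 < 0.2002 → exclude; stop.
Optimal diet: leafhoppers, large flies — 2 of 4 types.

2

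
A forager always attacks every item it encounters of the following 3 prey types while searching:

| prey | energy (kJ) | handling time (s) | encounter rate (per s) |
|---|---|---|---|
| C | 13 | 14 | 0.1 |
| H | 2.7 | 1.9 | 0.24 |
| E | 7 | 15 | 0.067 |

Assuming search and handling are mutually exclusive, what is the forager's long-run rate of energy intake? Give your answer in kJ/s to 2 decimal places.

0.63 kJ/s

R = Σλ_iE_i / (1 + Σλ_ih_i)
Numerator: 0.1×13 + 0.24×2.7 + 0.067×7 = 2.417
Denominator: 1 + 0.1×14 + 0.24×1.9 + 0.067×15 = 3.861
R = 2.417/3.861 = 0.626 kJ/s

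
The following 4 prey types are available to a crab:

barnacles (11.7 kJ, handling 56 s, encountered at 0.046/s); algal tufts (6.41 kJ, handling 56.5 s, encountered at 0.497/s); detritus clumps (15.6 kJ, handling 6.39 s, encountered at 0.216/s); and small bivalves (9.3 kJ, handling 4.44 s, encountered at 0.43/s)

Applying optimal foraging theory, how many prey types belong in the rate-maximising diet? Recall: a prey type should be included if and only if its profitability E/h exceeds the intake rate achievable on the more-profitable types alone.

Rank by E/h (kJ/s): detritus clumps 2.44, small bivalves 2.09, barnacles 0.209, algal tufts 0.113. Include each in turn until the next type's E/h falls below the running intake rate.
Rate on top 1: 1.416. small bivalves: 2.09 > 1.416 → include.
Rate on top 2: 1.718. barnacles: 0.209 < 1.718 → exclude; stop.
Optimal diet: detritus clumps, small bivalves — 2 of 4 types.

2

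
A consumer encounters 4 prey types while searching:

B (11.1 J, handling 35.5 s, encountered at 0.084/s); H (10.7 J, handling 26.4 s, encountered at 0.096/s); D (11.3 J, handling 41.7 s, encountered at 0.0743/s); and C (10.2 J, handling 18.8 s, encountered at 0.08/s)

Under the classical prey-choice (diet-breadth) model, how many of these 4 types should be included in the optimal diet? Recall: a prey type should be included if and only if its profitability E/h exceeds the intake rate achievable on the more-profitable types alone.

2

Profitabilities (E/h, J/s): C 0.543, H 0.405, B 0.313, D 0.271. Add prey in this order while the next type's profitability exceeds the intake rate on those already taken.
Rate on top 1: 0.3259. H: 0.405 > 0.3259 → include.
Rate on top 2: 0.3658. B: 0.313 < 0.3658 → exclude; stop.
Optimal diet: C, H — 2 of 4 types.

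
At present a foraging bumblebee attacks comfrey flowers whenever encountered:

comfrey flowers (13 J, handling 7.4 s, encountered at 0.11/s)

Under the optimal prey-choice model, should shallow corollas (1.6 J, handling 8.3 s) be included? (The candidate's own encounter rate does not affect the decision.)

No

On comfrey flowers alone, R = ΣλE/(1+Σλh) = 1.43/1.814 = 0.7883 J/s.
shallow corollas: E/h = 1.6/8.3 = 0.1928 J/s.
Since 0.1928 < R, time spent handling shallow corollas is better spent searching.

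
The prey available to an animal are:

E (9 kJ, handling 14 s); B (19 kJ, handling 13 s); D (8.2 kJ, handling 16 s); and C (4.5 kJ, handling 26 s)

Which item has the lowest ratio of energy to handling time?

C

In descending order of E/h:
B: 19/13 = 1.46 kJ/s
E: 9/14 = 0.643 kJ/s
D: 8.2/16 = 0.512 kJ/s
C: 4.5/26 = 0.173 kJ/s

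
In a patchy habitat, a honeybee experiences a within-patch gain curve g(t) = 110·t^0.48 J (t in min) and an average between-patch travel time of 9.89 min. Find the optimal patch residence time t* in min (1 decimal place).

Optimal t* satisfies g'(t*) = g(t*)/(T + t*).
g'(t) = 0.48·110·t^-0.52. Setting 0.48·110·t^-0.52 = 110·t^0.48/(9.89+t) gives 0.48(9.89+t) = t, so 0.52·t = 0.48×9.89.
t* = 0.48×9.89/0.52 = 9.129 min.

9.1 min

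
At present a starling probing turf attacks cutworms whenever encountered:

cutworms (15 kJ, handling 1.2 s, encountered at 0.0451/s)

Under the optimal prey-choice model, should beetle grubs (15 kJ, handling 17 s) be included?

Yes

Current rate: (0.0451×15)/(1 + 0.0451×1.2) = 0.6418 kJ/s.
Profitability of beetle grubs: 15/17 = 0.8824 kJ/s.
0.8824 > 0.6418, so adding beetle grubs raises the average — include it.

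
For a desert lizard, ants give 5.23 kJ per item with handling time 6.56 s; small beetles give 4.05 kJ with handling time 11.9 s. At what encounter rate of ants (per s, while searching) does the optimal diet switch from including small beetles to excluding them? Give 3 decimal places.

0.114 per s

The zero-one rule: include small beetles iff E₂/h₂ > λE₁/(1+λh₁). Equality gives the switch point.
λE₁h₂ = E₂ + λE₂h₁ ⇒ λ = E₂/(E₁h₂ − E₂h₁) = 4.05/(62.24 − 26.57) = 0.1135 per s.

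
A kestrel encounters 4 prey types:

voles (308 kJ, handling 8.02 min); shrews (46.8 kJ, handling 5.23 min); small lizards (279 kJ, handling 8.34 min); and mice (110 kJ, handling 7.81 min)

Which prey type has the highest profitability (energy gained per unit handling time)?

Profitability E/h (kJ/min): voles = 308/8.02 = 38.4, shrews = 46.8/5.23 = 8.95, small lizards = 279/8.34 = 33.5, mice = 110/7.81 = 14.1.
Ranked: voles > small lizards > mice > shrews.

voles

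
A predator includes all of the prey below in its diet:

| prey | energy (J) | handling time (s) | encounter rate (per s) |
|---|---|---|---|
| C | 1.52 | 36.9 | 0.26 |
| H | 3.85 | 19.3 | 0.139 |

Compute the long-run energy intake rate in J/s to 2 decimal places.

0.07 J/s

R = Σλ_iE_i / (1 + Σλ_ih_i)
Numerator: 0.26×1.52 + 0.139×3.85 = 0.9304
Denominator: 1 + 0.26×36.9 + 0.139×19.3 = 13.28
R = 0.9304/13.28 = 0.07007 J/s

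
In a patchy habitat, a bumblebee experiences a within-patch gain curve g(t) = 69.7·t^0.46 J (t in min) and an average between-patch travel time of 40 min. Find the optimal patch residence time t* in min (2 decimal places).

By the marginal value theorem, leave when the instantaneous gain rate g'(t) equals the habitat-wide average g(t)/(T + t).
g'(t) = 0.46·69.7·t^-0.54. Setting 0.46·69.7·t^-0.54 = 69.7·t^0.46/(40+t) gives 0.46(40+t) = t, so 0.54·t = 0.46×40.
t* = 0.46×40/0.54 = 34.07 min.

34.07 min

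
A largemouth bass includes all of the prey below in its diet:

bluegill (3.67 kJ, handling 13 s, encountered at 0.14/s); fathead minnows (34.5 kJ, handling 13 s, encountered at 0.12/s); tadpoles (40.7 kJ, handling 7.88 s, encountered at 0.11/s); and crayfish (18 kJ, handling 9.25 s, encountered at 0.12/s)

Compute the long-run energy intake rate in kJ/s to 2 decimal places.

1.78 kJ/s

R = (0.14×3.67 + 0.12×34.5 + 0.11×40.7 + 0.12×18) / (1 + 0.14×13 + 0.12×13 + 0.11×7.88 + 0.12×9.25) = 11.29/6.357 = 1.776 kJ/s.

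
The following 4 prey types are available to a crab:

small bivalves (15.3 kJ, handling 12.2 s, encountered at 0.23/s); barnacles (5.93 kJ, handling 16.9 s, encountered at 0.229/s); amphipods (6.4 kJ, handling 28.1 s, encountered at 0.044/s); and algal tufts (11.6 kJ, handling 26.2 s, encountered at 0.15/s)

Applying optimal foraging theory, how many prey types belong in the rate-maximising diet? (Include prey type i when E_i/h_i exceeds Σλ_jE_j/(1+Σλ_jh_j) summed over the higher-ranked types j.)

Profitabilities (E/h, kJ/s): small bivalves 1.25, algal tufts 0.443, barnacles 0.351, amphipods 0.228. Add prey in this order while the next type's profitability exceeds the intake rate on those already taken.
Rate on top 1: 0.9246. algal tufts: 0.443 < 0.9246 → exclude; stop.
Optimal diet: small bivalves — 1 of 4 types.

1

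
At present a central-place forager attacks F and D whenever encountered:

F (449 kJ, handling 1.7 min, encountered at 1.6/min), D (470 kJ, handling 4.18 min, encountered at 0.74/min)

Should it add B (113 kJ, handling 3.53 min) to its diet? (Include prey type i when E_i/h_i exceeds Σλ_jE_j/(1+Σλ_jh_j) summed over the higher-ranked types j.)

Intake rate on the current diet: R = (1.6×449 + 0.74×470) / (1 + 1.6×1.7 + 0.74×4.18) = 1066/6.813 = 156.5 kJ/min.
Profitability of B: 113/3.53 = 32.01 kJ/min.
Since 32.01 < R, time spent handling B is better spent searching.

No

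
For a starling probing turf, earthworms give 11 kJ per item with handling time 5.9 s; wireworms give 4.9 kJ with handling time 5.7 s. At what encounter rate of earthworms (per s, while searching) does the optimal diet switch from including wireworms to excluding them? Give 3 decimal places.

0.145 per s

The zero-one rule: include wireworms iff E₂/h₂ > λE₁/(1+λh₁). Equality gives the switch point.
λE₁h₂ = E₂ + λE₂h₁ ⇒ λ = E₂/(E₁h₂ − E₂h₁) = 4.9/(62.7 − 28.91) = 0.145 per s.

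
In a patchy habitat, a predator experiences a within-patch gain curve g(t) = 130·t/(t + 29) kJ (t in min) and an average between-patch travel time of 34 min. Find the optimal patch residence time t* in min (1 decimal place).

31.4 min

Maximise g(t)/(T+t): set derivative to zero → g'(t)(T+t) = g(t).
g'(t) = 130·29/(t + 29)². Setting 130·29/(t+29)² = 130t/[(t+29)(34+t)] gives 29(34+t) = t(t+29), so t² = 29×34 = 986.
t* = √986 = 31.4 min.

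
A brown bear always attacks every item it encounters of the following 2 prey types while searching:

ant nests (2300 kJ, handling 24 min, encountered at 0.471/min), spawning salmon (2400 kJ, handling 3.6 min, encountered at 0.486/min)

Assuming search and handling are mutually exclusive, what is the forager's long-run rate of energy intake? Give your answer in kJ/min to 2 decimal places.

R = Σλ_iE_i / (1 + Σλ_ih_i)
Numerator: 0.471×2300 + 0.486×2400 = 2250
Denominator: 1 + 0.471×24 + 0.486×3.6 = 14.05
R = 2250/14.05 = 160.1 kJ/min

160.08 kJ/min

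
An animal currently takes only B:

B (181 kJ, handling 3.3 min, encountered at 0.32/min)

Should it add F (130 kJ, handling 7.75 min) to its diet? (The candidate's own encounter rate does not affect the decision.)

On B alone, R = ΣλE/(1+Σλh) = 57.92/2.056 = 28.17 kJ/min.
F: E/h = 130/7.75 = 16.77 kJ/min.
16.77 < 28.17, so adding F would lower the average — exclude it.

No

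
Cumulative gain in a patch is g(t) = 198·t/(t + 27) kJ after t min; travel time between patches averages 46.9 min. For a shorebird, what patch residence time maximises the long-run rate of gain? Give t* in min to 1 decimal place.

35.6 min

By the marginal value theorem, leave when the instantaneous gain rate g'(t) equals the habitat-wide average g(t)/(T + t).
g'(t) = 198·27/(t + 27)². Setting 198·27/(t+27)² = 198t/[(t+27)(46.9+t)] gives 27(46.9+t) = t(t+27), so t² = 27×46.9 = 1266.
t* = √1266 = 35.59 min.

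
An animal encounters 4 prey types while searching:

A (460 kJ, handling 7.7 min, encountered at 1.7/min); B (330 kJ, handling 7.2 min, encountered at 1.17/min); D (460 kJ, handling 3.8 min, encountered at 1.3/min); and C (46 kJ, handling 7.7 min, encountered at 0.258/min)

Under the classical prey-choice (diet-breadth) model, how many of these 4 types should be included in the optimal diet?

1

Profitabilities (E/h, kJ/min): D 121, A 59.7, B 45.8, C 5.97. Add prey in this order while the next type's profitability exceeds the intake rate on those already taken.
Rate on top 1: 100.7. A: 59.7 < 100.7 → exclude; stop.
Optimal diet: D — 1 of 4 types.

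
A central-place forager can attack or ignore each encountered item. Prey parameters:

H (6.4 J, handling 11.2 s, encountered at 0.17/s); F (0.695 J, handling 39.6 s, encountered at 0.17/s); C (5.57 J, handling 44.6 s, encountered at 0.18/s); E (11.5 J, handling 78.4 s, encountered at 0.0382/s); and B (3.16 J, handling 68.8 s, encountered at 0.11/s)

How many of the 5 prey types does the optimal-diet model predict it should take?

Rank by E/h (J/s): H 0.571, E 0.147, C 0.125, B 0.0459, F 0.0176. Include each in turn until the next type's E/h falls below the running intake rate.
Rate on top 1: 0.3747. E: 0.147 < 0.3747 → exclude; stop.
Optimal diet: H — 1 of 5 types.

1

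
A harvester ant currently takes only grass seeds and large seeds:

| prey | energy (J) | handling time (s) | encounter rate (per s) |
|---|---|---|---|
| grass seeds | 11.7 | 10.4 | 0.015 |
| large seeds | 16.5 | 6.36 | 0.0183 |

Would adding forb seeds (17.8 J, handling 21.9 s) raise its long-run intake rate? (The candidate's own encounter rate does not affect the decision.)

On grass seeds and large seeds alone, R = ΣλE/(1+Σλh) = 0.4774/1.272 = 0.3752 J/s.
Profitability of forb seeds: 17.8/21.9 = 0.8128 J/s.
Since 0.8128 > R, including forb seeds increases the long-run rate.

Yes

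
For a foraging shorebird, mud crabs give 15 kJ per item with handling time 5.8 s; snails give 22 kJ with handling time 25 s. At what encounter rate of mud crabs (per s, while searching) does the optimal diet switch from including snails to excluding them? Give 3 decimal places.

0.089 per s

The zero-one rule: include snails iff E₂/h₂ > λE₁/(1+λh₁). Equality gives the switch point.
λE₁h₂ = E₂ + λE₂h₁ ⇒ λ = E₂/(E₁h₂ − E₂h₁) = 22/(375 − 127.6) = 0.08892 per s.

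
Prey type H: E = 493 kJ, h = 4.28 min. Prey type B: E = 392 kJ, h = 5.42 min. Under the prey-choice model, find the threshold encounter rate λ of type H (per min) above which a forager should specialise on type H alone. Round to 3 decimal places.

The zero-one rule: include type B iff E₂/h₂ > λE₁/(1+λh₁). Equality gives the switch point.
λE₁h₂ = E₂ + λE₂h₁ ⇒ λ = E₂/(E₁h₂ − E₂h₁) = 392/(2672 − 1678) = 0.3942 per min.

0.394 per min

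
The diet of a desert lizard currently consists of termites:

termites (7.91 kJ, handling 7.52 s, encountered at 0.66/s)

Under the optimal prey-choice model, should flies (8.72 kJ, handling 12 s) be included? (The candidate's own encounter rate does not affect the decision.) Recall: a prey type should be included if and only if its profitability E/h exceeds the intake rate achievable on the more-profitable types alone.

On termites alone, R = ΣλE/(1+Σλh) = 5.221/5.963 = 0.8755 kJ/s.
Profitability of flies: 8.72/12 = 0.7267 kJ/s.
0.7267 < 0.8755, so adding flies would lower the average — exclude it.

No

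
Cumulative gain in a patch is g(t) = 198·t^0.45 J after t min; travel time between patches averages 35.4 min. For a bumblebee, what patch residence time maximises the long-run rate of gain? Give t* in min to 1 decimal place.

29.0 min

Maximise g(t)/(T+t): set derivative to zero → g'(t)(T+t) = g(t).
g'(t) = 0.45·198·t^-0.55. Setting 0.45·198·t^-0.55 = 198·t^0.45/(35.4+t) gives 0.45(35.4+t) = t, so 0.55·t = 0.45×35.4.
t* = 0.45×35.4/0.55 = 28.96 min.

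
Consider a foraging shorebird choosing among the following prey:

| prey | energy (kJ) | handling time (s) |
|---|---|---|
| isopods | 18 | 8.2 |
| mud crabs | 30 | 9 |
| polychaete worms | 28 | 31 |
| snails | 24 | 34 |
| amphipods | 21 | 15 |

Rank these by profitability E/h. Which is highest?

In descending order of E/h:
mud crabs: 30/9 = 3.33 kJ/s
isopods: 18/8.2 = 2.2 kJ/s
amphipods: 21/15 = 1.4 kJ/s
polychaete worms: 28/31 = 0.903 kJ/s
snails: 24/34 = 0.706 kJ/s

mud crabs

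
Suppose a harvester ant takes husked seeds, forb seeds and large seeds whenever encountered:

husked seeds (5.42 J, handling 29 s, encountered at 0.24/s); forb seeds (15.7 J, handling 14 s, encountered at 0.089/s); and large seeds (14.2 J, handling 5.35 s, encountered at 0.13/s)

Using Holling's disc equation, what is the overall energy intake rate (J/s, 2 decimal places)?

0.46 J/s

R = (0.24×5.42 + 0.089×15.7 + 0.13×14.2) / (1 + 0.24×29 + 0.089×14 + 0.13×5.35) = 4.544/9.902 = 0.4589 J/s.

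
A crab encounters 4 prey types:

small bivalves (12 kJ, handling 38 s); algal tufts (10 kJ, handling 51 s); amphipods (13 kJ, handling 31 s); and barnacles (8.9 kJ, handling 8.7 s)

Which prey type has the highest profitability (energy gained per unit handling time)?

In descending order of E/h:
barnacles: 8.9/8.7 = 1.02 kJ/s
amphipods: 13/31 = 0.419 kJ/s
small bivalves: 12/38 = 0.316 kJ/s
algal tufts: 10/51 = 0.196 kJ/s

barnacles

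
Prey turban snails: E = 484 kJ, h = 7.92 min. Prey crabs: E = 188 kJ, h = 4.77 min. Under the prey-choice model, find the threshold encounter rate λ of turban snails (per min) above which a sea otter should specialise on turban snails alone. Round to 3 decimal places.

0.229 per min

The zero-one rule: include crabs iff E₂/h₂ > λE₁/(1+λh₁). Equality gives the switch point.
λE₁h₂ = E₂ + λE₂h₁ ⇒ λ = E₂/(E₁h₂ − E₂h₁) = 188/(2309 − 1489) = 0.2293 per min.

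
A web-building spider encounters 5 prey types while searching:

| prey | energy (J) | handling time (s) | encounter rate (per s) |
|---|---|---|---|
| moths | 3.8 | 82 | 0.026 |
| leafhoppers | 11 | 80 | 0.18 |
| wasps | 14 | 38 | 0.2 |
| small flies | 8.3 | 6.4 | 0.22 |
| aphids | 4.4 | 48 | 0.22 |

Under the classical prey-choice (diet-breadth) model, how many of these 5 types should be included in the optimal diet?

1

E/h in descending order: small flies 1.3, wasps 0.368, leafhoppers 0.138, aphids 0.0917, moths 0.0463 J/s. The optimal diet is the largest prefix of this list for which every included type satisfies E_i/h_i > R on the types above it.
Rate on top 1: 0.7583. wasps: 0.368 < 0.7583 → exclude; stop.
Optimal diet: small flies — 1 of 5 types.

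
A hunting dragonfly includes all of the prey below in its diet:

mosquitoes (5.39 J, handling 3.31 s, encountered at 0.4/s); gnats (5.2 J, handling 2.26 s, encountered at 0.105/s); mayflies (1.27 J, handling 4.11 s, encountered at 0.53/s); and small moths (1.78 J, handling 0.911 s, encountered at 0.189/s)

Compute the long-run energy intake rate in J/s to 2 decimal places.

0.76 J/s

Energy encountered per unit search time: 0.4×5.39 + 0.105×5.2 + 0.53×1.27 + 0.189×1.78 = 3.712 J/s.
Handling time per unit search time: 0.4×3.31 + 0.105×2.26 + 0.53×4.11 + 0.189×0.911 = 3.912.
Rate = 3.712/(1 + 3.912) = 0.7556 J/s.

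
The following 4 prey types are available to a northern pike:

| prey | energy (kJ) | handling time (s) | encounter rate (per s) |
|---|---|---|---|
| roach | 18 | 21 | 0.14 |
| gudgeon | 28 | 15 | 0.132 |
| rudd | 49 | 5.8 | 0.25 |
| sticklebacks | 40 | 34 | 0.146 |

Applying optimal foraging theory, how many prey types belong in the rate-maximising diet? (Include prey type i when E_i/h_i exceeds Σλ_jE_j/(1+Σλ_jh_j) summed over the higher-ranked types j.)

1

Profitabilities (E/h, kJ/s): rudd 8.45, gudgeon 1.87, sticklebacks 1.18, roach 0.857. Add prey in this order while the next type's profitability exceeds the intake rate on those already taken.
Rate on top 1: 5. gudgeon: 1.87 < 5 → exclude; stop.
Optimal diet: rudd — 1 of 4 types.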